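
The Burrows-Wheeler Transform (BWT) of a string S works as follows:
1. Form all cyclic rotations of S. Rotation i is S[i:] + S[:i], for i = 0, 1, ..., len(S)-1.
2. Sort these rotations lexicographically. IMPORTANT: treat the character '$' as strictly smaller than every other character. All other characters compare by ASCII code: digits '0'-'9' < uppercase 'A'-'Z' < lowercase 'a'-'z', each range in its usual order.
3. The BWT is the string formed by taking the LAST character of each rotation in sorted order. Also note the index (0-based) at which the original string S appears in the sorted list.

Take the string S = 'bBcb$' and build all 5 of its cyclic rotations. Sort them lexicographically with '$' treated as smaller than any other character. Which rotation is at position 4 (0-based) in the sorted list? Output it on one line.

All 5 rotations (rotation i = S[i:]+S[:i]):
  rot[0] = bBcb$
  rot[1] = Bcb$b
  rot[2] = cb$bB
  rot[3] = b$bBc
  rot[4] = $bBcb
Sorted (with $ < everything):
  sorted[0] = $bBcb
  sorted[1] = Bcb$b
  sorted[2] = b$bBc
  sorted[3] = bBcb$
  sorted[4] = cb$bB
sorted[4] = cb$bB

Answer: cb$bB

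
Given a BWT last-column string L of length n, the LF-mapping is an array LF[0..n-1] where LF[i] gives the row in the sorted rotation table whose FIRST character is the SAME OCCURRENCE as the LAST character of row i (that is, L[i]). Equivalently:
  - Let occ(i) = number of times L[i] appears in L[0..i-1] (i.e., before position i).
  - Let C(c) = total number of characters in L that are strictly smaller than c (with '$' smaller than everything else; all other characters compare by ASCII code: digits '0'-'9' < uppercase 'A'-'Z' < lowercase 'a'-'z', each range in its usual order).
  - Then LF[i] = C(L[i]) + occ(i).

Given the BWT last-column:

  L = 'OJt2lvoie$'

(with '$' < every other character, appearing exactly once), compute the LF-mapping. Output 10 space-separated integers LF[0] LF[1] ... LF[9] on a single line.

Answer: 3 2 8 1 6 9 7 5 4 0

Derivation:
Char counts: '$':1, '2':1, 'J':1, 'O':1, 'e':1, 'i':1, 'l':1, 'o':1, 't':1, 'v':1
C (first-col start): C('$')=0, C('2')=1, C('J')=2, C('O')=3, C('e')=4, C('i')=5, C('l')=6, C('o')=7, C('t')=8, C('v')=9
L[0]='O': occ=0, LF[0]=C('O')+0=3+0=3
L[1]='J': occ=0, LF[1]=C('J')+0=2+0=2
L[2]='t': occ=0, LF[2]=C('t')+0=8+0=8
L[3]='2': occ=0, LF[3]=C('2')+0=1+0=1
L[4]='l': occ=0, LF[4]=C('l')+0=6+0=6
L[5]='v': occ=0, LF[5]=C('v')+0=9+0=9
L[6]='o': occ=0, LF[6]=C('o')+0=7+0=7
L[7]='i': occ=0, LF[7]=C('i')+0=5+0=5
L[8]='e': occ=0, LF[8]=C('e')+0=4+0=4
L[9]='$': occ=0, LF[9]=C('$')+0=0+0=0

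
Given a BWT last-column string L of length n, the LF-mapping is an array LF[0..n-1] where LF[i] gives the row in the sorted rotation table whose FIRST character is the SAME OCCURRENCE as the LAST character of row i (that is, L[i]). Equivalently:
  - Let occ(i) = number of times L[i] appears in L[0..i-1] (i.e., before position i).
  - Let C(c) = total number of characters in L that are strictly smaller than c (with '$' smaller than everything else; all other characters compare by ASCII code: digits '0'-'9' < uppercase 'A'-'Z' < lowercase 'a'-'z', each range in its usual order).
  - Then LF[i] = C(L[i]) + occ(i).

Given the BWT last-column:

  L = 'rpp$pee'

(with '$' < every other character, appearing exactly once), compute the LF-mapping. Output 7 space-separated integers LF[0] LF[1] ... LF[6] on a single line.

Answer: 6 3 4 0 5 1 2

Derivation:
Char counts: '$':1, 'e':2, 'p':3, 'r':1
C (first-col start): C('$')=0, C('e')=1, C('p')=3, C('r')=6
L[0]='r': occ=0, LF[0]=C('r')+0=6+0=6
L[1]='p': occ=0, LF[1]=C('p')+0=3+0=3
L[2]='p': occ=1, LF[2]=C('p')+1=3+1=4
L[3]='$': occ=0, LF[3]=C('$')+0=0+0=0
L[4]='p': occ=2, LF[4]=C('p')+2=3+2=5
L[5]='e': occ=0, LF[5]=C('e')+0=1+0=1
L[6]='e': occ=1, LF[6]=C('e')+1=1+1=2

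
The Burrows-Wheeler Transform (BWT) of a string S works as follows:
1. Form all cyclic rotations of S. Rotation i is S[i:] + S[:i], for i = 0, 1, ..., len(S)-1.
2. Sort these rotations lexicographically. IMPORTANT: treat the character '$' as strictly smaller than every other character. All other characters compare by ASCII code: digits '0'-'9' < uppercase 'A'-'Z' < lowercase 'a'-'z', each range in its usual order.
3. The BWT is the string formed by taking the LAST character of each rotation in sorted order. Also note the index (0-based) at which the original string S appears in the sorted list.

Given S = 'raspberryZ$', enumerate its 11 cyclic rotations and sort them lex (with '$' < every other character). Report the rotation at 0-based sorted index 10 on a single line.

All 11 rotations (rotation i = S[i:]+S[:i]):
  rot[0] = raspberryZ$
  rot[1] = aspberryZ$r
  rot[2] = spberryZ$ra
  rot[3] = pberryZ$ras
  rot[4] = berryZ$rasp
  rot[5] = erryZ$raspb
  rot[6] = rryZ$raspbe
  rot[7] = ryZ$raspber
  rot[8] = yZ$raspberr
  rot[9] = Z$raspberry
  rot[10] = $raspberryZ
Sorted (with $ < everything):
  sorted[0] = $raspberryZ
  sorted[1] = Z$raspberry
  sorted[2] = aspberryZ$r
  sorted[3] = berryZ$rasp
  sorted[4] = erryZ$raspb
  sorted[5] = pberryZ$ras
  sorted[6] = raspberryZ$
  sorted[7] = rryZ$raspbe
  sorted[8] = ryZ$raspber
  sorted[9] = spberryZ$ra
  sorted[10] = yZ$raspberr
sorted[10] = yZ$raspberr

Answer: yZ$raspberr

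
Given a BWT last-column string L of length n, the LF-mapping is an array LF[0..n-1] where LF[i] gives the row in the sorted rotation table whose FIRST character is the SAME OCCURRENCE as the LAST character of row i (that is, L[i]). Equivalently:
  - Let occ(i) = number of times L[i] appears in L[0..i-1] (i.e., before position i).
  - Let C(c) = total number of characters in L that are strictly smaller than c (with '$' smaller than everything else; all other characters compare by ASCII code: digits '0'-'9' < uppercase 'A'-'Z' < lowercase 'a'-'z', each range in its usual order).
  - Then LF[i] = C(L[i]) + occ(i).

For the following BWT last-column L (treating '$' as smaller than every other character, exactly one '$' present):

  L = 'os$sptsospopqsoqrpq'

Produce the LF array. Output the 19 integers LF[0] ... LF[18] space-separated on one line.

Char counts: '$':1, 'o':4, 'p':4, 'q':3, 'r':1, 's':5, 't':1
C (first-col start): C('$')=0, C('o')=1, C('p')=5, C('q')=9, C('r')=12, C('s')=13, C('t')=18
L[0]='o': occ=0, LF[0]=C('o')+0=1+0=1
L[1]='s': occ=0, LF[1]=C('s')+0=13+0=13
L[2]='$': occ=0, LF[2]=C('$')+0=0+0=0
L[3]='s': occ=1, LF[3]=C('s')+1=13+1=14
L[4]='p': occ=0, LF[4]=C('p')+0=5+0=5
L[5]='t': occ=0, LF[5]=C('t')+0=18+0=18
L[6]='s': occ=2, LF[6]=C('s')+2=13+2=15
L[7]='o': occ=1, LF[7]=C('o')+1=1+1=2
L[8]='s': occ=3, LF[8]=C('s')+3=13+3=16
L[9]='p': occ=1, LF[9]=C('p')+1=5+1=6
L[10]='o': occ=2, LF[10]=C('o')+2=1+2=3
L[11]='p': occ=2, LF[11]=C('p')+2=5+2=7
L[12]='q': occ=0, LF[12]=C('q')+0=9+0=9
L[13]='s': occ=4, LF[13]=C('s')+4=13+4=17
L[14]='o': occ=3, LF[14]=C('o')+3=1+3=4
L[15]='q': occ=1, LF[15]=C('q')+1=9+1=10
L[16]='r': occ=0, LF[16]=C('r')+0=12+0=12
L[17]='p': occ=3, LF[17]=C('p')+3=5+3=8
L[18]='q': occ=2, LF[18]=C('q')+2=9+2=11

Answer: 1 13 0 14 5 18 15 2 16 6 3 7 9 17 4 10 12 8 11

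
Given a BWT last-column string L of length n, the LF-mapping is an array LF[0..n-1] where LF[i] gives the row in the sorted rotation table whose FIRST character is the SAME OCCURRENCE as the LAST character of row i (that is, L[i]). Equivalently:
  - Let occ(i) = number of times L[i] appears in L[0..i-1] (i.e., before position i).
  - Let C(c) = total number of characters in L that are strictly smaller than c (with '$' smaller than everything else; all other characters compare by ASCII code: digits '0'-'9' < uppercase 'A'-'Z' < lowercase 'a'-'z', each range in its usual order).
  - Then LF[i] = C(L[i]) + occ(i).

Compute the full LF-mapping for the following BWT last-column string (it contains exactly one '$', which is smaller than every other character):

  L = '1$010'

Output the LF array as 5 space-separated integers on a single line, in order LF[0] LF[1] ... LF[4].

Char counts: '$':1, '0':2, '1':2
C (first-col start): C('$')=0, C('0')=1, C('1')=3
L[0]='1': occ=0, LF[0]=C('1')+0=3+0=3
L[1]='$': occ=0, LF[1]=C('$')+0=0+0=0
L[2]='0': occ=0, LF[2]=C('0')+0=1+0=1
L[3]='1': occ=1, LF[3]=C('1')+1=3+1=4
L[4]='0': occ=1, LF[4]=C('0')+1=1+1=2

Answer: 3 0 1 4 2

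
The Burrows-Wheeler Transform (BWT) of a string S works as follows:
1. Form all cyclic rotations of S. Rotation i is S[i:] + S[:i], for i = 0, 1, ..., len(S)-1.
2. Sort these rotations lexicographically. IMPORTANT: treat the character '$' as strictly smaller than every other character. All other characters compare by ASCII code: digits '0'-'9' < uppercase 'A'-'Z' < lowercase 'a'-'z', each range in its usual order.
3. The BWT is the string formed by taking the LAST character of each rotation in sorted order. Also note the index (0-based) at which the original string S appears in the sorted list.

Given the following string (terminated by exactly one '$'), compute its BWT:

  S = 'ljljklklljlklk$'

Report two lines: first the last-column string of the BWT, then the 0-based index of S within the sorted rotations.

Answer: kllllljlj$lkjkk
9

Derivation:
All 15 rotations (rotation i = S[i:]+S[:i]):
  rot[0] = ljljklklljlklk$
  rot[1] = jljklklljlklk$l
  rot[2] = ljklklljlklk$lj
  rot[3] = jklklljlklk$ljl
  rot[4] = klklljlklk$ljlj
  rot[5] = lklljlklk$ljljk
  rot[6] = klljlklk$ljljkl
  rot[7] = lljlklk$ljljklk
  rot[8] = ljlklk$ljljklkl
  rot[9] = jlklk$ljljklkll
  rot[10] = lklk$ljljklkllj
  rot[11] = klk$ljljklklljl
  rot[12] = lk$ljljklklljlk
  rot[13] = k$ljljklklljlkl
  rot[14] = $ljljklklljlklk
Sorted (with $ < everything):
  sorted[0] = $ljljklklljlklk  (last char: 'k')
  sorted[1] = jklklljlklk$ljl  (last char: 'l')
  sorted[2] = jljklklljlklk$l  (last char: 'l')
  sorted[3] = jlklk$ljljklkll  (last char: 'l')
  sorted[4] = k$ljljklklljlkl  (last char: 'l')
  sorted[5] = klk$ljljklklljl  (last char: 'l')
  sorted[6] = klklljlklk$ljlj  (last char: 'j')
  sorted[7] = klljlklk$ljljkl  (last char: 'l')
  sorted[8] = ljklklljlklk$lj  (last char: 'j')
  sorted[9] = ljljklklljlklk$  (last char: '$')
  sorted[10] = ljlklk$ljljklkl  (last char: 'l')
  sorted[11] = lk$ljljklklljlk  (last char: 'k')
  sorted[12] = lklk$ljljklkllj  (last char: 'j')
  sorted[13] = lklljlklk$ljljk  (last char: 'k')
  sorted[14] = lljlklk$ljljklk  (last char: 'k')
Last column: kllllljlj$lkjkk
Original string S is at sorted index 9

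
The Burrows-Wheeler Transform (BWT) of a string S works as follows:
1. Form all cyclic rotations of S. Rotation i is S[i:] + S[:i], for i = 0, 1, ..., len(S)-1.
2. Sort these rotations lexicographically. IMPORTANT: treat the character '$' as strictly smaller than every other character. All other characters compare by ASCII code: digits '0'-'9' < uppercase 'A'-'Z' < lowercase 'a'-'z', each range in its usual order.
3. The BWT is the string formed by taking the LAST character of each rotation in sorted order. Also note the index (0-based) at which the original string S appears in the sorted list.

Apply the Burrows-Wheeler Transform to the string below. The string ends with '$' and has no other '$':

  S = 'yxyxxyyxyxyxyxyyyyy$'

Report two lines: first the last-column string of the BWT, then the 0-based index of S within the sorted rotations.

All 20 rotations (rotation i = S[i:]+S[:i]):
  rot[0] = yxyxxyyxyxyxyxyyyyy$
  rot[1] = xyxxyyxyxyxyxyyyyy$y
  rot[2] = yxxyyxyxyxyxyyyyy$yx
  rot[3] = xxyyxyxyxyxyyyyy$yxy
  rot[4] = xyyxyxyxyxyyyyy$yxyx
  rot[5] = yyxyxyxyxyyyyy$yxyxx
  rot[6] = yxyxyxyxyyyyy$yxyxxy
  rot[7] = xyxyxyxyyyyy$yxyxxyy
  rot[8] = yxyxyxyyyyy$yxyxxyyx
  rot[9] = xyxyxyyyyy$yxyxxyyxy
  rot[10] = yxyxyyyyy$yxyxxyyxyx
  rot[11] = xyxyyyyy$yxyxxyyxyxy
  rot[12] = yxyyyyy$yxyxxyyxyxyx
  rot[13] = xyyyyy$yxyxxyyxyxyxy
  rot[14] = yyyyy$yxyxxyyxyxyxyx
  rot[15] = yyyy$yxyxxyyxyxyxyxy
  rot[16] = yyy$yxyxxyyxyxyxyxyy
  rot[17] = yy$yxyxxyyxyxyxyxyyy
  rot[18] = y$yxyxxyyxyxyxyxyyyy
  rot[19] = $yxyxxyyxyxyxyxyyyyy
Sorted (with $ < everything):
  sorted[0] = $yxyxxyyxyxyxyxyyyyy  (last char: 'y')
  sorted[1] = xxyyxyxyxyxyyyyy$yxy  (last char: 'y')
  sorted[2] = xyxxyyxyxyxyxyyyyy$y  (last char: 'y')
  sorted[3] = xyxyxyxyyyyy$yxyxxyy  (last char: 'y')
  sorted[4] = xyxyxyyyyy$yxyxxyyxy  (last char: 'y')
  sorted[5] = xyxyyyyy$yxyxxyyxyxy  (last char: 'y')
  sorted[6] = xyyxyxyxyxyyyyy$yxyx  (last char: 'x')
  sorted[7] = xyyyyy$yxyxxyyxyxyxy  (last char: 'y')
  sorted[8] = y$yxyxxyyxyxyxyxyyyy  (last char: 'y')
  sorted[9] = yxxyyxyxyxyxyyyyy$yx  (last char: 'x')
  sorted[10] = yxyxxyyxyxyxyxyyyyy$  (last char: '$')
  sorted[11] = yxyxyxyxyyyyy$yxyxxy  (last char: 'y')
  sorted[12] = yxyxyxyyyyy$yxyxxyyx  (last char: 'x')
  sorted[13] = yxyxyyyyy$yxyxxyyxyx  (last char: 'x')
  sorted[14] = yxyyyyy$yxyxxyyxyxyx  (last char: 'x')
  sorted[15] = yy$yxyxxyyxyxyxyxyyy  (last char: 'y')
  sorted[16] = yyxyxyxyxyyyyy$yxyxx  (last char: 'x')
  sorted[17] = yyy$yxyxxyyxyxyxyxyy  (last char: 'y')
  sorted[18] = yyyy$yxyxxyyxyxyxyxy  (last char: 'y')
  sorted[19] = yyyyy$yxyxxyyxyxyxyx  (last char: 'x')
Last column: yyyyyyxyyx$yxxxyxyyx
Original string S is at sorted index 10

Answer: yyyyyyxyyx$yxxxyxyyx
10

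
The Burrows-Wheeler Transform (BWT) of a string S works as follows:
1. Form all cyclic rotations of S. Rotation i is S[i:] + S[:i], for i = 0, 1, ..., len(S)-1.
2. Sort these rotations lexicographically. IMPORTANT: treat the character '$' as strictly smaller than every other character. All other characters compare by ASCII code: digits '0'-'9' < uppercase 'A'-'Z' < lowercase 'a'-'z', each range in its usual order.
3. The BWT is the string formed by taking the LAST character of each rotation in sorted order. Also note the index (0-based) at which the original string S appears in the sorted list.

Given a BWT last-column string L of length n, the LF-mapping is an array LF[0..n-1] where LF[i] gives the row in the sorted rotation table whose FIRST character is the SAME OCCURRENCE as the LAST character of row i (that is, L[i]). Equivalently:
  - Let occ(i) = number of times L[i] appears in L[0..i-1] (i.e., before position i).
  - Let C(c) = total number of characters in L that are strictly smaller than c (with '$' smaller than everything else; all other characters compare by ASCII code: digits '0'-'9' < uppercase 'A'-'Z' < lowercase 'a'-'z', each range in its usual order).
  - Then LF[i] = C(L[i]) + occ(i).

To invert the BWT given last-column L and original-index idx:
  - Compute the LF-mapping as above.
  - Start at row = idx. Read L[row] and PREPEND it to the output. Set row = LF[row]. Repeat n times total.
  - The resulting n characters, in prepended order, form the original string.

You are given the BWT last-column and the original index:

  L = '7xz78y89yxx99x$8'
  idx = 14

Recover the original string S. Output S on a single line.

LF mapping: 1 9 15 2 3 13 4 6 14 10 11 7 8 12 0 5
Walk LF starting at row 14, prepending L[row]:
  step 1: row=14, L[14]='$', prepend. Next row=LF[14]=0
  step 2: row=0, L[0]='7', prepend. Next row=LF[0]=1
  step 3: row=1, L[1]='x', prepend. Next row=LF[1]=9
  step 4: row=9, L[9]='x', prepend. Next row=LF[9]=10
  step 5: row=10, L[10]='x', prepend. Next row=LF[10]=11
  step 6: row=11, L[11]='9', prepend. Next row=LF[11]=7
  step 7: row=7, L[7]='9', prepend. Next row=LF[7]=6
  step 8: row=6, L[6]='8', prepend. Next row=LF[6]=4
  step 9: row=4, L[4]='8', prepend. Next row=LF[4]=3
  step 10: row=3, L[3]='7', prepend. Next row=LF[3]=2
  step 11: row=2, L[2]='z', prepend. Next row=LF[2]=15
  step 12: row=15, L[15]='8', prepend. Next row=LF[15]=5
  step 13: row=5, L[5]='y', prepend. Next row=LF[5]=13
  step 14: row=13, L[13]='x', prepend. Next row=LF[13]=12
  step 15: row=12, L[12]='9', prepend. Next row=LF[12]=8
  step 16: row=8, L[8]='y', prepend. Next row=LF[8]=14
Reversed output: y9xy8z78899xxx7$

Answer: y9xy8z78899xxx7$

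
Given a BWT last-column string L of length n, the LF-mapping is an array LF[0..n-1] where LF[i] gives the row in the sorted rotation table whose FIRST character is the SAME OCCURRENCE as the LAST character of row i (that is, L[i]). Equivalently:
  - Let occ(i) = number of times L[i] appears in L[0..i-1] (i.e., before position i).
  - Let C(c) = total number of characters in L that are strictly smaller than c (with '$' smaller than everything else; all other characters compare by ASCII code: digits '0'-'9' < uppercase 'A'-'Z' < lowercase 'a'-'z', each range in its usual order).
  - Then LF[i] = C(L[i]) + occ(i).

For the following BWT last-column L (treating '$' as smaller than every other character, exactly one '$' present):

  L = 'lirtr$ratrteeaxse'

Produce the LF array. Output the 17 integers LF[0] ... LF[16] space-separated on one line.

Answer: 7 6 8 13 9 0 10 1 14 11 15 3 4 2 16 12 5

Derivation:
Char counts: '$':1, 'a':2, 'e':3, 'i':1, 'l':1, 'r':4, 's':1, 't':3, 'x':1
C (first-col start): C('$')=0, C('a')=1, C('e')=3, C('i')=6, C('l')=7, C('r')=8, C('s')=12, C('t')=13, C('x')=16
L[0]='l': occ=0, LF[0]=C('l')+0=7+0=7
L[1]='i': occ=0, LF[1]=C('i')+0=6+0=6
L[2]='r': occ=0, LF[2]=C('r')+0=8+0=8
L[3]='t': occ=0, LF[3]=C('t')+0=13+0=13
L[4]='r': occ=1, LF[4]=C('r')+1=8+1=9
L[5]='$': occ=0, LF[5]=C('$')+0=0+0=0
L[6]='r': occ=2, LF[6]=C('r')+2=8+2=10
L[7]='a': occ=0, LF[7]=C('a')+0=1+0=1
L[8]='t': occ=1, LF[8]=C('t')+1=13+1=14
L[9]='r': occ=3, LF[9]=C('r')+3=8+3=11
L[10]='t': occ=2, LF[10]=C('t')+2=13+2=15
L[11]='e': occ=0, LF[11]=C('e')+0=3+0=3
L[12]='e': occ=1, LF[12]=C('e')+1=3+1=4
L[13]='a': occ=1, LF[13]=C('a')+1=1+1=2
L[14]='x': occ=0, LF[14]=C('x')+0=16+0=16
L[15]='s': occ=0, LF[15]=C('s')+0=12+0=12
L[16]='e': occ=2, LF[16]=C('e')+2=3+2=5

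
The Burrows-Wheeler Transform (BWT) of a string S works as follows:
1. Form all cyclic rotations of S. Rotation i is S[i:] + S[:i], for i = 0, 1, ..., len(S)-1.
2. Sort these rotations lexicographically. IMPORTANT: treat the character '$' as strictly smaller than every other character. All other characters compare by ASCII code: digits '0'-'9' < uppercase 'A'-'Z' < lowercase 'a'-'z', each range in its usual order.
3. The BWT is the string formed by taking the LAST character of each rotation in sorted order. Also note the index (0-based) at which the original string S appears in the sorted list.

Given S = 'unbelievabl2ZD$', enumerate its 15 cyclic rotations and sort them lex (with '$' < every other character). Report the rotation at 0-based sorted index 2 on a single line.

All 15 rotations (rotation i = S[i:]+S[:i]):
  rot[0] = unbelievabl2ZD$
  rot[1] = nbelievabl2ZD$u
  rot[2] = believabl2ZD$un
  rot[3] = elievabl2ZD$unb
  rot[4] = lievabl2ZD$unbe
  rot[5] = ievabl2ZD$unbel
  rot[6] = evabl2ZD$unbeli
  rot[7] = vabl2ZD$unbelie
  rot[8] = abl2ZD$unbeliev
  rot[9] = bl2ZD$unbelieva
  rot[10] = l2ZD$unbelievab
  rot[11] = 2ZD$unbelievabl
  rot[12] = ZD$unbelievabl2
  rot[13] = D$unbelievabl2Z
  rot[14] = $unbelievabl2ZD
Sorted (with $ < everything):
  sorted[0] = $unbelievabl2ZD
  sorted[1] = 2ZD$unbelievabl
  sorted[2] = D$unbelievabl2Z
  sorted[3] = ZD$unbelievabl2
  sorted[4] = abl2ZD$unbeliev
  sorted[5] = believabl2ZD$un
  sorted[6] = bl2ZD$unbelieva
  sorted[7] = elievabl2ZD$unb
  sorted[8] = evabl2ZD$unbeli
  sorted[9] = ievabl2ZD$unbel
  sorted[10] = l2ZD$unbelievab
  sorted[11] = lievabl2ZD$unbe
  sorted[12] = nbelievabl2ZD$u
  sorted[13] = unbelievabl2ZD$
  sorted[14] = vabl2ZD$unbelie
sorted[2] = D$unbelievabl2Z

Answer: D$unbelievabl2Z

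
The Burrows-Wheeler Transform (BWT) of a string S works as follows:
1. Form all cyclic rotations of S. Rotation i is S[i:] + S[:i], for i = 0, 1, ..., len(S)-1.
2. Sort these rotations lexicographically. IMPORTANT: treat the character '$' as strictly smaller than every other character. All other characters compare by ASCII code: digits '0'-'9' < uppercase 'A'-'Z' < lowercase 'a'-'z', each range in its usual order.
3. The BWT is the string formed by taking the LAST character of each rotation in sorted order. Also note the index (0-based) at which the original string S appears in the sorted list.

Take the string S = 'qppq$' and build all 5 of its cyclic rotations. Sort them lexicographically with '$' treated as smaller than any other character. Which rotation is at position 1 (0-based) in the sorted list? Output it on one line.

Answer: ppq$q

Derivation:
All 5 rotations (rotation i = S[i:]+S[:i]):
  rot[0] = qppq$
  rot[1] = ppq$q
  rot[2] = pq$qp
  rot[3] = q$qpp
  rot[4] = $qppq
Sorted (with $ < everything):
  sorted[0] = $qppq
  sorted[1] = ppq$q
  sorted[2] = pq$qp
  sorted[3] = q$qpp
  sorted[4] = qppq$
sorted[1] = ppq$q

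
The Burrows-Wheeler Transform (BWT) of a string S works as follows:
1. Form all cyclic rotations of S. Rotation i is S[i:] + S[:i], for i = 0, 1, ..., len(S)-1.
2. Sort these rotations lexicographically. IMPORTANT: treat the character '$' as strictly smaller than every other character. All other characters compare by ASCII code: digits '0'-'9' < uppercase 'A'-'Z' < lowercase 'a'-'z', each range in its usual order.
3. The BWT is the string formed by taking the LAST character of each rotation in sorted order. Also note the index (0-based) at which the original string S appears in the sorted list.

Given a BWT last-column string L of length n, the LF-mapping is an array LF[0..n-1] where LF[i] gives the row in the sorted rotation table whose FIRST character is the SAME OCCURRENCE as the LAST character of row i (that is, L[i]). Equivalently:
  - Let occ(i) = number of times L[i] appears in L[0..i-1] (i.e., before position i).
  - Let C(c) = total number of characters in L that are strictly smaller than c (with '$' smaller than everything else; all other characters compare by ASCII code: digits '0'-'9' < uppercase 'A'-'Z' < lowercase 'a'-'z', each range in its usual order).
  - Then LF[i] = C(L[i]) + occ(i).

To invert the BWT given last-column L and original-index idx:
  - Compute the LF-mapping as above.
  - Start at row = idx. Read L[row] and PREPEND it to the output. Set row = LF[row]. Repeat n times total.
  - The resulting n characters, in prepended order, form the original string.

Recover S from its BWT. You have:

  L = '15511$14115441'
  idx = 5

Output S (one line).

LF mapping: 1 11 12 2 3 0 4 8 5 6 13 9 10 7
Walk LF starting at row 5, prepending L[row]:
  step 1: row=5, L[5]='$', prepend. Next row=LF[5]=0
  step 2: row=0, L[0]='1', prepend. Next row=LF[0]=1
  step 3: row=1, L[1]='5', prepend. Next row=LF[1]=11
  step 4: row=11, L[11]='4', prepend. Next row=LF[11]=9
  step 5: row=9, L[9]='1', prepend. Next row=LF[9]=6
  step 6: row=6, L[6]='1', prepend. Next row=LF[6]=4
  step 7: row=4, L[4]='1', prepend. Next row=LF[4]=3
  step 8: row=3, L[3]='1', prepend. Next row=LF[3]=2
  step 9: row=2, L[2]='5', prepend. Next row=LF[2]=12
  step 10: row=12, L[12]='4', prepend. Next row=LF[12]=10
  step 11: row=10, L[10]='5', prepend. Next row=LF[10]=13
  step 12: row=13, L[13]='1', prepend. Next row=LF[13]=7
  step 13: row=7, L[7]='4', prepend. Next row=LF[7]=8
  step 14: row=8, L[8]='1', prepend. Next row=LF[8]=5
Reversed output: 1415451111451$

Answer: 1415451111451$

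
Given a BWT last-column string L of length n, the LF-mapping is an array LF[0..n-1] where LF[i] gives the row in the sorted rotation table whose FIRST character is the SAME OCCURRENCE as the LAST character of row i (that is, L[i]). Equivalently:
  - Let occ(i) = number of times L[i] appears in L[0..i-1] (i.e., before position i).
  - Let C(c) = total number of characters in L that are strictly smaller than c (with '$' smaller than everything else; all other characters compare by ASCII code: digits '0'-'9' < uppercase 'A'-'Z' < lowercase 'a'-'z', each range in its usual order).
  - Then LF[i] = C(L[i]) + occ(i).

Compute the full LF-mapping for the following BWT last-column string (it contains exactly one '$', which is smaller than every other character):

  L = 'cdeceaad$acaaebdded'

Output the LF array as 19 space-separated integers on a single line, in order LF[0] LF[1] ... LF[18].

Answer: 7 10 15 8 16 1 2 11 0 3 9 4 5 17 6 12 13 18 14

Derivation:
Char counts: '$':1, 'a':5, 'b':1, 'c':3, 'd':5, 'e':4
C (first-col start): C('$')=0, C('a')=1, C('b')=6, C('c')=7, C('d')=10, C('e')=15
L[0]='c': occ=0, LF[0]=C('c')+0=7+0=7
L[1]='d': occ=0, LF[1]=C('d')+0=10+0=10
L[2]='e': occ=0, LF[2]=C('e')+0=15+0=15
L[3]='c': occ=1, LF[3]=C('c')+1=7+1=8
L[4]='e': occ=1, LF[4]=C('e')+1=15+1=16
L[5]='a': occ=0, LF[5]=C('a')+0=1+0=1
L[6]='a': occ=1, LF[6]=C('a')+1=1+1=2
L[7]='d': occ=1, LF[7]=C('d')+1=10+1=11
L[8]='$': occ=0, LF[8]=C('$')+0=0+0=0
L[9]='a': occ=2, LF[9]=C('a')+2=1+2=3
L[10]='c': occ=2, LF[10]=C('c')+2=7+2=9
L[11]='a': occ=3, LF[11]=C('a')+3=1+3=4
L[12]='a': occ=4, LF[12]=C('a')+4=1+4=5
L[13]='e': occ=2, LF[13]=C('e')+2=15+2=17
L[14]='b': occ=0, LF[14]=C('b')+0=6+0=6
L[15]='d': occ=2, LF[15]=C('d')+2=10+2=12
L[16]='d': occ=3, LF[16]=C('d')+3=10+3=13
L[17]='e': occ=3, LF[17]=C('e')+3=15+3=18
L[18]='d': occ=4, LF[18]=C('d')+4=10+4=14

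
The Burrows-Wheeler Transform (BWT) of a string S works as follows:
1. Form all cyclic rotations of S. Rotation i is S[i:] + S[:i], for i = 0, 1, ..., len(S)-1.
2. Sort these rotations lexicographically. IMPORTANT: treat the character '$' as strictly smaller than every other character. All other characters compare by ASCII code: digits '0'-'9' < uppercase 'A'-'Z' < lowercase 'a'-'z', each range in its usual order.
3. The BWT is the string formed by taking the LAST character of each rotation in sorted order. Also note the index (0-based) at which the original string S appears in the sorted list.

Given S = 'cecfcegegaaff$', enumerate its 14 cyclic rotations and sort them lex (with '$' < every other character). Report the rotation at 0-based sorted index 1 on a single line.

All 14 rotations (rotation i = S[i:]+S[:i]):
  rot[0] = cecfcegegaaff$
  rot[1] = ecfcegegaaff$c
  rot[2] = cfcegegaaff$ce
  rot[3] = fcegegaaff$cec
  rot[4] = cegegaaff$cecf
  rot[5] = egegaaff$cecfc
  rot[6] = gegaaff$cecfce
  rot[7] = egaaff$cecfceg
  rot[8] = gaaff$cecfcege
  rot[9] = aaff$cecfcegeg
  rot[10] = aff$cecfcegega
  rot[11] = ff$cecfcegegaa
  rot[12] = f$cecfcegegaaf
  rot[13] = $cecfcegegaaff
Sorted (with $ < everything):
  sorted[0] = $cecfcegegaaff
  sorted[1] = aaff$cecfcegeg
  sorted[2] = aff$cecfcegega
  sorted[3] = cecfcegegaaff$
  sorted[4] = cegegaaff$cecf
  sorted[5] = cfcegegaaff$ce
  sorted[6] = ecfcegegaaff$c
  sorted[7] = egaaff$cecfceg
  sorted[8] = egegaaff$cecfc
  sorted[9] = f$cecfcegegaaf
  sorted[10] = fcegegaaff$cec
  sorted[11] = ff$cecfcegegaa
  sorted[12] = gaaff$cecfcege
  sorted[13] = gegaaff$cecfce
sorted[1] = aaff$cecfcegeg

Answer: aaff$cecfcegeg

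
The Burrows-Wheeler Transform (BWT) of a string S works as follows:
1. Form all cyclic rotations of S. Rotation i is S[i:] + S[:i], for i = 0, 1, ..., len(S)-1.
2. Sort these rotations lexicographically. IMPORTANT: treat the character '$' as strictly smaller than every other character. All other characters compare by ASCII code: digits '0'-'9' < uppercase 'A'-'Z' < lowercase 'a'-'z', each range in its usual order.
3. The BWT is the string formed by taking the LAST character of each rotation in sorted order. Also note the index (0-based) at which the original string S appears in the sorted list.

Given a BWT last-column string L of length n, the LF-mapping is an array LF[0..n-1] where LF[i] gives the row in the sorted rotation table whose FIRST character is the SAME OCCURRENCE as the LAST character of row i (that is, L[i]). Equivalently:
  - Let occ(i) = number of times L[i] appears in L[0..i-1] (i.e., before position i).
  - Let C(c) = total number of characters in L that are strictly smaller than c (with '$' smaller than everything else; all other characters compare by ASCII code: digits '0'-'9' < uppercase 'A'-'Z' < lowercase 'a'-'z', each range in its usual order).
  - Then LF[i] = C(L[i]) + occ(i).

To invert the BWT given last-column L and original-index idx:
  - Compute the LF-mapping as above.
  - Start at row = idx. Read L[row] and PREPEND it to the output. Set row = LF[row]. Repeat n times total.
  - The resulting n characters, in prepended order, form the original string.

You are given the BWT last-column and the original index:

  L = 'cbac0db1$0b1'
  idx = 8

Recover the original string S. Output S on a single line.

LF mapping: 9 6 5 10 1 11 7 3 0 2 8 4
Walk LF starting at row 8, prepending L[row]:
  step 1: row=8, L[8]='$', prepend. Next row=LF[8]=0
  step 2: row=0, L[0]='c', prepend. Next row=LF[0]=9
  step 3: row=9, L[9]='0', prepend. Next row=LF[9]=2
  step 4: row=2, L[2]='a', prepend. Next row=LF[2]=5
  step 5: row=5, L[5]='d', prepend. Next row=LF[5]=11
  step 6: row=11, L[11]='1', prepend. Next row=LF[11]=4
  step 7: row=4, L[4]='0', prepend. Next row=LF[4]=1
  step 8: row=1, L[1]='b', prepend. Next row=LF[1]=6
  step 9: row=6, L[6]='b', prepend. Next row=LF[6]=7
  step 10: row=7, L[7]='1', prepend. Next row=LF[7]=3
  step 11: row=3, L[3]='c', prepend. Next row=LF[3]=10
  step 12: row=10, L[10]='b', prepend. Next row=LF[10]=8
Reversed output: bc1bb01da0c$

Answer: bc1bb01da0c$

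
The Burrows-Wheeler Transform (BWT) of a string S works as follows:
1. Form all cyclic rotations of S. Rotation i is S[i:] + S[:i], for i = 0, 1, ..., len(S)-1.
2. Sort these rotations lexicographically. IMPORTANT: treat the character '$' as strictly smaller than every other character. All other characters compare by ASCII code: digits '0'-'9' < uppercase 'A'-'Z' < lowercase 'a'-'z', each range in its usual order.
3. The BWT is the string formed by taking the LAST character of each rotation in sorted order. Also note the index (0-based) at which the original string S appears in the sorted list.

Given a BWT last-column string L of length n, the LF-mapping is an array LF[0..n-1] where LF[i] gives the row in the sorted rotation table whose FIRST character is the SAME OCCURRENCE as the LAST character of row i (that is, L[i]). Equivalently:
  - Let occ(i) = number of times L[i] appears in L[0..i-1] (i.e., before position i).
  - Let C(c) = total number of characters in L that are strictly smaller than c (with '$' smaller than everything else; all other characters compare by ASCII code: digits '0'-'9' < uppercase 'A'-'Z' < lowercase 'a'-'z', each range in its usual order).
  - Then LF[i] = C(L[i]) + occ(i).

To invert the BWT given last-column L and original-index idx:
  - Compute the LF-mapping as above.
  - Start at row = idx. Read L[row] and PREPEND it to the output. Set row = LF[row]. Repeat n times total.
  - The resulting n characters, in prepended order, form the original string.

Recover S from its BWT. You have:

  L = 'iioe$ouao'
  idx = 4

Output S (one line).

Answer: iaouooei$

Derivation:
LF mapping: 3 4 5 2 0 6 8 1 7
Walk LF starting at row 4, prepending L[row]:
  step 1: row=4, L[4]='$', prepend. Next row=LF[4]=0
  step 2: row=0, L[0]='i', prepend. Next row=LF[0]=3
  step 3: row=3, L[3]='e', prepend. Next row=LF[3]=2
  step 4: row=2, L[2]='o', prepend. Next row=LF[2]=5
  step 5: row=5, L[5]='o', prepend. Next row=LF[5]=6
  step 6: row=6, L[6]='u', prepend. Next row=LF[6]=8
  step 7: row=8, L[8]='o', prepend. Next row=LF[8]=7
  step 8: row=7, L[7]='a', prepend. Next row=LF[7]=1
  step 9: row=1, L[1]='i', prepend. Next row=LF[1]=4
Reversed output: iaouooei$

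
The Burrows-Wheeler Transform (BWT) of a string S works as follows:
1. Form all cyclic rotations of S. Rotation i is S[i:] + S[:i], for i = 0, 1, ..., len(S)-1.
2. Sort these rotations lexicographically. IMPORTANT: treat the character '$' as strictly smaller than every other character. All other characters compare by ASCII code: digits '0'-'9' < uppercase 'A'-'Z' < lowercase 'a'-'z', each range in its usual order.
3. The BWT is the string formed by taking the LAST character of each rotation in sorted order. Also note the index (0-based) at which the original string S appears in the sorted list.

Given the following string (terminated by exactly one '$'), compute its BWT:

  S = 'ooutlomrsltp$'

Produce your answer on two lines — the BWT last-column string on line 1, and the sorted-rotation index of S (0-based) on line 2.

Answer: ptsol$otmrulo
5

Derivation:
All 13 rotations (rotation i = S[i:]+S[:i]):
  rot[0] = ooutlomrsltp$
  rot[1] = outlomrsltp$o
  rot[2] = utlomrsltp$oo
  rot[3] = tlomrsltp$oou
  rot[4] = lomrsltp$oout
  rot[5] = omrsltp$ooutl
  rot[6] = mrsltp$ooutlo
  rot[7] = rsltp$ooutlom
  rot[8] = sltp$ooutlomr
  rot[9] = ltp$ooutlomrs
  rot[10] = tp$ooutlomrsl
  rot[11] = p$ooutlomrslt
  rot[12] = $ooutlomrsltp
Sorted (with $ < everything):
  sorted[0] = $ooutlomrsltp  (last char: 'p')
  sorted[1] = lomrsltp$oout  (last char: 't')
  sorted[2] = ltp$ooutlomrs  (last char: 's')
  sorted[3] = mrsltp$ooutlo  (last char: 'o')
  sorted[4] = omrsltp$ooutl  (last char: 'l')
  sorted[5] = ooutlomrsltp$  (last char: '$')
  sorted[6] = outlomrsltp$o  (last char: 'o')
  sorted[7] = p$ooutlomrslt  (last char: 't')
  sorted[8] = rsltp$ooutlom  (last char: 'm')
  sorted[9] = sltp$ooutlomr  (last char: 'r')
  sorted[10] = tlomrsltp$oou  (last char: 'u')
  sorted[11] = tp$ooutlomrsl  (last char: 'l')
  sorted[12] = utlomrsltp$oo  (last char: 'o')
Last column: ptsol$otmrulo
Original string S is at sorted index 5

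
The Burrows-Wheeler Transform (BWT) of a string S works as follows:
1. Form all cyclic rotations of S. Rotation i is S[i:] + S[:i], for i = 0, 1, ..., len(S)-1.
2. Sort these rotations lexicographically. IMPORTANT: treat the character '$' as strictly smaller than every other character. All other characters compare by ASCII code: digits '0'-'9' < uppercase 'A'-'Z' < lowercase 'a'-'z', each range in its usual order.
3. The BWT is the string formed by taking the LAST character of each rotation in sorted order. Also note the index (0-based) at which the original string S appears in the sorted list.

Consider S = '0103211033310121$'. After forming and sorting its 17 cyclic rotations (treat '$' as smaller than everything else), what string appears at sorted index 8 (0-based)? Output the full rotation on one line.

Answer: 1033310121$010321

Derivation:
All 17 rotations (rotation i = S[i:]+S[:i]):
  rot[0] = 0103211033310121$
  rot[1] = 103211033310121$0
  rot[2] = 03211033310121$01
  rot[3] = 3211033310121$010
  rot[4] = 211033310121$0103
  rot[5] = 11033310121$01032
  rot[6] = 1033310121$010321
  rot[7] = 033310121$0103211
  rot[8] = 33310121$01032110
  rot[9] = 3310121$010321103
  rot[10] = 310121$0103211033
  rot[11] = 10121$01032110333
  rot[12] = 0121$010321103331
  rot[13] = 121$0103211033310
  rot[14] = 21$01032110333101
  rot[15] = 1$010321103331012
  rot[16] = $0103211033310121
Sorted (with $ < everything):
  sorted[0] = $0103211033310121
  sorted[1] = 0103211033310121$
  sorted[2] = 0121$010321103331
  sorted[3] = 03211033310121$01
  sorted[4] = 033310121$0103211
  sorted[5] = 1$010321103331012
  sorted[6] = 10121$01032110333
  sorted[7] = 103211033310121$0
  sorted[8] = 1033310121$010321
  sorted[9] = 11033310121$01032
  sorted[10] = 121$0103211033310
  sorted[11] = 21$01032110333101
  sorted[12] = 211033310121$0103
  sorted[13] = 310121$0103211033
  sorted[14] = 3211033310121$010
  sorted[15] = 3310121$010321103
  sorted[16] = 33310121$01032110
sorted[8] = 1033310121$010321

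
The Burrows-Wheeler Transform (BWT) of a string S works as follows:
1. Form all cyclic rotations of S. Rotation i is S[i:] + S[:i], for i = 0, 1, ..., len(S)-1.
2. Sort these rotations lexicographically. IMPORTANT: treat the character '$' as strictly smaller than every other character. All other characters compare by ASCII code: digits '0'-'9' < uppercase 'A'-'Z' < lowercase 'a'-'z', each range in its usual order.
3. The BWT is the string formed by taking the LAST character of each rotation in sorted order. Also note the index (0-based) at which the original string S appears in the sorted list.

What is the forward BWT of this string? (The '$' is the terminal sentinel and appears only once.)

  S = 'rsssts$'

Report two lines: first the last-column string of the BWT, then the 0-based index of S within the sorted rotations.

All 7 rotations (rotation i = S[i:]+S[:i]):
  rot[0] = rsssts$
  rot[1] = sssts$r
  rot[2] = ssts$rs
  rot[3] = sts$rss
  rot[4] = ts$rsss
  rot[5] = s$rssst
  rot[6] = $rsssts
Sorted (with $ < everything):
  sorted[0] = $rsssts  (last char: 's')
  sorted[1] = rsssts$  (last char: '$')
  sorted[2] = s$rssst  (last char: 't')
  sorted[3] = sssts$r  (last char: 'r')
  sorted[4] = ssts$rs  (last char: 's')
  sorted[5] = sts$rss  (last char: 's')
  sorted[6] = ts$rsss  (last char: 's')
Last column: s$trsss
Original string S is at sorted index 1

Answer: s$trsss
1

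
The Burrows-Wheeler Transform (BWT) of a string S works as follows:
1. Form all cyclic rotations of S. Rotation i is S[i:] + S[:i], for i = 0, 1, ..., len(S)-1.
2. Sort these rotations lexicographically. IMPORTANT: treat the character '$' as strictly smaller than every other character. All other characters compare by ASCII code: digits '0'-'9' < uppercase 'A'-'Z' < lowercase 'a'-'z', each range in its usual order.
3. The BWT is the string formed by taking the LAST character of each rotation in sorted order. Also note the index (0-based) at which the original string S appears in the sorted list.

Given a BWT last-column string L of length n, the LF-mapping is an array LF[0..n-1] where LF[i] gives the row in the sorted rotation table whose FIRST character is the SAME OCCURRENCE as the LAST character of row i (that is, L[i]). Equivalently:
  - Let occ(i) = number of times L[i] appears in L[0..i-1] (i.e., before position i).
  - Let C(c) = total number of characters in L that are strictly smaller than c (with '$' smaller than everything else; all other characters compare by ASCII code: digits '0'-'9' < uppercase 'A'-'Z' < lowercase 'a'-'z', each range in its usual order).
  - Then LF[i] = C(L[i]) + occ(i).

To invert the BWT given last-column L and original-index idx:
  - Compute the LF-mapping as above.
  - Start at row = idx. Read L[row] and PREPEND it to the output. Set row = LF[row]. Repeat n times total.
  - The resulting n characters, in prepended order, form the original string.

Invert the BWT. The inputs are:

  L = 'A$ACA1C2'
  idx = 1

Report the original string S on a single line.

Answer: 1AA2CCA$

Derivation:
LF mapping: 3 0 4 6 5 1 7 2
Walk LF starting at row 1, prepending L[row]:
  step 1: row=1, L[1]='$', prepend. Next row=LF[1]=0
  step 2: row=0, L[0]='A', prepend. Next row=LF[0]=3
  step 3: row=3, L[3]='C', prepend. Next row=LF[3]=6
  step 4: row=6, L[6]='C', prepend. Next row=LF[6]=7
  step 5: row=7, L[7]='2', prepend. Next row=LF[7]=2
  step 6: row=2, L[2]='A', prepend. Next row=LF[2]=4
  step 7: row=4, L[4]='A', prepend. Next row=LF[4]=5
  step 8: row=5, L[5]='1', prepend. Next row=LF[5]=1
Reversed output: 1AA2CCA$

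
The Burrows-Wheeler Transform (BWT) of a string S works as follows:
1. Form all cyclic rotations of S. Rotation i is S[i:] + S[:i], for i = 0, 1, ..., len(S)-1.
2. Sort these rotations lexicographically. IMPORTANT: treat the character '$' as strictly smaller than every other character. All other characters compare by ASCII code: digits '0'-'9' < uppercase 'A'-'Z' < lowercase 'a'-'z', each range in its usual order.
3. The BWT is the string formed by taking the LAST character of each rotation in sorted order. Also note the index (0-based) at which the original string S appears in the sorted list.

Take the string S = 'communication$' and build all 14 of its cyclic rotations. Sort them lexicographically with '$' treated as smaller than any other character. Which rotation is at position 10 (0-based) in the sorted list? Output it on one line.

Answer: ommunication$c

Derivation:
All 14 rotations (rotation i = S[i:]+S[:i]):
  rot[0] = communication$
  rot[1] = ommunication$c
  rot[2] = mmunication$co
  rot[3] = munication$com
  rot[4] = unication$comm
  rot[5] = nication$commu
  rot[6] = ication$commun
  rot[7] = cation$communi
  rot[8] = ation$communic
  rot[9] = tion$communica
  rot[10] = ion$communicat
  rot[11] = on$communicati
  rot[12] = n$communicatio
  rot[13] = $communication
Sorted (with $ < everything):
  sorted[0] = $communication
  sorted[1] = ation$communic
  sorted[2] = cation$communi
  sorted[3] = communication$
  sorted[4] = ication$commun
  sorted[5] = ion$communicat
  sorted[6] = mmunication$co
  sorted[7] = munication$com
  sorted[8] = n$communicatio
  sorted[9] = nication$commu
  sorted[10] = ommunication$c
  sorted[11] = on$communicati
  sorted[12] = tion$communica
  sorted[13] = unication$comm
sorted[10] = ommunication$c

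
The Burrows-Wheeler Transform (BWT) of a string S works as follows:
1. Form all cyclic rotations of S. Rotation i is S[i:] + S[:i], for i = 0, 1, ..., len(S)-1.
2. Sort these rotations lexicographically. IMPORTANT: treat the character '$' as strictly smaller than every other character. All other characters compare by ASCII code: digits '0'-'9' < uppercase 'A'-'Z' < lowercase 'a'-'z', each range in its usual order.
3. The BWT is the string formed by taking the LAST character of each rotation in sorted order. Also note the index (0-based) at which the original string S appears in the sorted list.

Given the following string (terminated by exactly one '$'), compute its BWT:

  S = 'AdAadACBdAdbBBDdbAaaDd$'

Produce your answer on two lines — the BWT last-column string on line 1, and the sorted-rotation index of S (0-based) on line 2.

Answer: ddbd$dbBCAaBaAAddDaABDA
4

Derivation:
All 23 rotations (rotation i = S[i:]+S[:i]):
  rot[0] = AdAadACBdAdbBBDdbAaaDd$
  rot[1] = dAadACBdAdbBBDdbAaaDd$A
  rot[2] = AadACBdAdbBBDdbAaaDd$Ad
  rot[3] = adACBdAdbBBDdbAaaDd$AdA
  rot[4] = dACBdAdbBBDdbAaaDd$AdAa
  rot[5] = ACBdAdbBBDdbAaaDd$AdAad
  rot[6] = CBdAdbBBDdbAaaDd$AdAadA
  rot[7] = BdAdbBBDdbAaaDd$AdAadAC
  rot[8] = dAdbBBDdbAaaDd$AdAadACB
  rot[9] = AdbBBDdbAaaDd$AdAadACBd
  rot[10] = dbBBDdbAaaDd$AdAadACBdA
  rot[11] = bBBDdbAaaDd$AdAadACBdAd
  rot[12] = BBDdbAaaDd$AdAadACBdAdb
  rot[13] = BDdbAaaDd$AdAadACBdAdbB
  rot[14] = DdbAaaDd$AdAadACBdAdbBB
  rot[15] = dbAaaDd$AdAadACBdAdbBBD
  rot[16] = bAaaDd$AdAadACBdAdbBBDd
  rot[17] = AaaDd$AdAadACBdAdbBBDdb
  rot[18] = aaDd$AdAadACBdAdbBBDdbA
  rot[19] = aDd$AdAadACBdAdbBBDdbAa
  rot[20] = Dd$AdAadACBdAdbBBDdbAaa
  rot[21] = d$AdAadACBdAdbBBDdbAaaD
  rot[22] = $AdAadACBdAdbBBDdbAaaDd
Sorted (with $ < everything):
  sorted[0] = $AdAadACBdAdbBBDdbAaaDd  (last char: 'd')
  sorted[1] = ACBdAdbBBDdbAaaDd$AdAad  (last char: 'd')
  sorted[2] = AaaDd$AdAadACBdAdbBBDdb  (last char: 'b')
  sorted[3] = AadACBdAdbBBDdbAaaDd$Ad  (last char: 'd')
  sorted[4] = AdAadACBdAdbBBDdbAaaDd$  (last char: '$')
  sorted[5] = AdbBBDdbAaaDd$AdAadACBd  (last char: 'd')
  sorted[6] = BBDdbAaaDd$AdAadACBdAdb  (last char: 'b')
  sorted[7] = BDdbAaaDd$AdAadACBdAdbB  (last char: 'B')
  sorted[8] = BdAdbBBDdbAaaDd$AdAadAC  (last char: 'C')
  sorted[9] = CBdAdbBBDdbAaaDd$AdAadA  (last char: 'A')
  sorted[10] = Dd$AdAadACBdAdbBBDdbAaa  (last char: 'a')
  sorted[11] = DdbAaaDd$AdAadACBdAdbBB  (last char: 'B')
  sorted[12] = aDd$AdAadACBdAdbBBDdbAa  (last char: 'a')
  sorted[13] = aaDd$AdAadACBdAdbBBDdbA  (last char: 'A')
  sorted[14] = adACBdAdbBBDdbAaaDd$AdA  (last char: 'A')
  sorted[15] = bAaaDd$AdAadACBdAdbBBDd  (last char: 'd')
  sorted[16] = bBBDdbAaaDd$AdAadACBdAd  (last char: 'd')
  sorted[17] = d$AdAadACBdAdbBBDdbAaaD  (last char: 'D')
  sorted[18] = dACBdAdbBBDdbAaaDd$AdAa  (last char: 'a')
  sorted[19] = dAadACBdAdbBBDdbAaaDd$A  (last char: 'A')
  sorted[20] = dAdbBBDdbAaaDd$AdAadACB  (last char: 'B')
  sorted[21] = dbAaaDd$AdAadACBdAdbBBD  (last char: 'D')
  sorted[22] = dbBBDdbAaaDd$AdAadACBdA  (last char: 'A')
Last column: ddbd$dbBCAaBaAAddDaABDA
Original string S is at sorted index 4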